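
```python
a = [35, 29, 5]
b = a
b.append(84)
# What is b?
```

After line 1: a = [35, 29, 5]
After line 2 (b = a is an alias, same object): a = [35, 29, 5], b = [35, 29, 5]
After line 3 (b.append mutates the shared list): a = [35, 29, 5, 84], b = [35, 29, 5, 84]

[35, 29, 5, 84]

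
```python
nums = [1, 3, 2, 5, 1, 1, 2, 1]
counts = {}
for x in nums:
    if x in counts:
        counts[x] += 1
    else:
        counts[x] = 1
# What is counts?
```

Initial: counts = {}, nums = [1, 3, 2, 5, 1, 1, 2, 1]
See 1: counts = {1: 1}
See 3: counts = {1: 1, 3: 1}
See 2: counts = {1: 1, 3: 1, 2: 1}
See 5: counts = {1: 1, 3: 1, 2: 1, 5: 1}
See 1: counts = {1: 2, 3: 1, 2: 1, 5: 1}
See 1: counts = {1: 3, 3: 1, 2: 1, 5: 1}
See 2: counts = {1: 3, 3: 1, 2: 2, 5: 1}
See 1: counts = {1: 4, 3: 1, 2: 2, 5: 1}

{1: 4, 3: 1, 2: 2, 5: 1}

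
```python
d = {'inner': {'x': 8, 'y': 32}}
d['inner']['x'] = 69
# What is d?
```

After line 1: d = {'inner': {'x': 8, 'y': 32}}
After line 2 (inner x overwritten): d = {'inner': {'x': 69, 'y': 32}}

{'inner': {'x': 69, 'y': 32}}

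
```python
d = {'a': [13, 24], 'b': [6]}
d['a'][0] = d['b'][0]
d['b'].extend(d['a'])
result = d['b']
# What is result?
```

After line 1: d = {'a': [13, 24], 'b': [6]}
After line 2 (a[0] = b[0] = 6): d = {'a': [6, 24], 'b': [6]}
After line 3 (b.extend(a) appends [6, 24]): d = {'a': [6, 24], 'b': [6, 6, 24]}
After line 4: result = d['b'] = [6, 6, 24]

[6, 6, 24]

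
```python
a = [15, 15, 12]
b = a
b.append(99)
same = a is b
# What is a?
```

After line 1: a = [15, 15, 12]
After line 2 (b = a is an alias, same object): a = [15, 15, 12], b = [15, 15, 12]
After line 3 (b.append mutates the shared list): a = [15, 15, 12, 99], b = [15, 15, 12, 99]
After line 4 (same = a is b; same object -> True): same = True

[15, 15, 12, 99]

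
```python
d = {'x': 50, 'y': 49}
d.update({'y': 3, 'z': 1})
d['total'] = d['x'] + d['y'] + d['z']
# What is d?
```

After line 1: d = {'x': 50, 'y': 49}
After line 2 (y overwritten, z added): d = {'x': 50, 'y': 3, 'z': 1}
After line 3 (total = 50 + 3 + 1 = 54): d = {'x': 50, 'y': 3, 'z': 1, 'total': 54}

{'x': 50, 'y': 3, 'z': 1, 'total': 54}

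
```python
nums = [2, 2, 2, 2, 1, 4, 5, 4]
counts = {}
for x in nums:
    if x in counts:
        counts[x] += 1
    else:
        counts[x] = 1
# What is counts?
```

Initial: counts = {}, nums = [2, 2, 2, 2, 1, 4, 5, 4]
See 2: counts = {2: 1}
See 2: counts = {2: 2}
See 2: counts = {2: 3}
See 2: counts = {2: 4}
See 1: counts = {2: 4, 1: 1}
See 4: counts = {2: 4, 1: 1, 4: 1}
See 5: counts = {2: 4, 1: 1, 4: 1, 5: 1}
See 4: counts = {2: 4, 1: 1, 4: 2, 5: 1}

{2: 4, 1: 1, 4: 2, 5: 1}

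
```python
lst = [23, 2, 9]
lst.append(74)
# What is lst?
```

[23, 2, 9, 74]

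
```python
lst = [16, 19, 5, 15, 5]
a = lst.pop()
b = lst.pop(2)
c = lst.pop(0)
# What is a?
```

After line 1: lst = [16, 19, 5, 15, 5]
After line 2 (pop() -> a = 5): lst = [16, 19, 5, 15]
After line 3 (pop(2) -> b = 5): lst = [16, 19, 15]
After line 4 (pop(0) -> c = 16): lst = [19, 15]

5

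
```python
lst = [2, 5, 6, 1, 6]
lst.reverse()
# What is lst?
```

[6, 1, 6, 5, 2]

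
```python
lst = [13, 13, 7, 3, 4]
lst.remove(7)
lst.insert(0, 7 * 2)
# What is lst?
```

After line 1: lst = [13, 13, 7, 3, 4]
After line 2 (remove first 7): lst = [13, 13, 3, 4]
After line 3 (insert 14 at index 0): lst = [14, 13, 13, 3, 4]

[14, 13, 13, 3, 4]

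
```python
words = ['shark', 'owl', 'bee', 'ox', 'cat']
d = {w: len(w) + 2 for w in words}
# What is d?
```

{'shark': 7, 'owl': 5, 'bee': 5, 'ox': 4, 'cat': 5}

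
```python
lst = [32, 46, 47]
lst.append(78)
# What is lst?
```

[32, 46, 47, 78]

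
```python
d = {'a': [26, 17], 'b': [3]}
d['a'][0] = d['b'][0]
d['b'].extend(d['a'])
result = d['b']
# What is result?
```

After line 1: d = {'a': [26, 17], 'b': [3]}
After line 2 (a[0] = b[0] = 3): d = {'a': [3, 17], 'b': [3]}
After line 3 (b.extend(a) appends [3, 17]): d = {'a': [3, 17], 'b': [3, 3, 17]}
After line 4: result = d['b'] = [3, 3, 17]

[3, 3, 17]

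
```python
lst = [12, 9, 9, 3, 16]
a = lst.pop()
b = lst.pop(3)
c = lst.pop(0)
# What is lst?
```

After line 1: lst = [12, 9, 9, 3, 16]
After line 2 (pop() -> a = 16): lst = [12, 9, 9, 3]
After line 3 (pop(3) -> b = 3): lst = [12, 9, 9]
After line 4 (pop(0) -> c = 12): lst = [9, 9]

[9, 9]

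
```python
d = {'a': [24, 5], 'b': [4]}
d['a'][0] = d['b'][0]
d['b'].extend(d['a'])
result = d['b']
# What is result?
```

After line 1: d = {'a': [24, 5], 'b': [4]}
After line 2 (a[0] = b[0] = 4): d = {'a': [4, 5], 'b': [4]}
After line 3 (b.extend(a) appends [4, 5]): d = {'a': [4, 5], 'b': [4, 4, 5]}
After line 4: result = d['b'] = [4, 4, 5]

[4, 4, 5]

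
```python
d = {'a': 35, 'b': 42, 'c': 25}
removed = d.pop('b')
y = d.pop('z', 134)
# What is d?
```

After line 1: d = {'a': 35, 'b': 42, 'c': 25}
After line 2 (pop 'b' returns 42): d = {'a': 35, 'c': 25}, removed = 42
After line 3 (pop 'z' missing, returns default 134): d = {'a': 35, 'c': 25}, y = 134

{'a': 35, 'c': 25}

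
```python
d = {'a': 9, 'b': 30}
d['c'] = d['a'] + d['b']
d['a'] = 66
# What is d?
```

After line 1: d = {'a': 9, 'b': 30}
After line 2 (d['c'] = 9 + 30): d = {'a': 9, 'b': 30, 'c': 39}
After line 3: d = {'a': 66, 'b': 30, 'c': 39}

{'a': 66, 'b': 30, 'c': 39}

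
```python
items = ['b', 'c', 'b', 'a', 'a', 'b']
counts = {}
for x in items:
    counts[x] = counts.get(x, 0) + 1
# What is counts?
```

Initial: counts = {}, items = ['b', 'c', 'b', 'a', 'a', 'b']
See 'b': counts = {'b': 1}
See 'c': counts = {'b': 1, 'c': 1}
See 'b': counts = {'b': 2, 'c': 1}
See 'a': counts = {'b': 2, 'c': 1, 'a': 1}
See 'a': counts = {'b': 2, 'c': 1, 'a': 2}
See 'b': counts = {'b': 3, 'c': 1, 'a': 2}

{'b': 3, 'c': 1, 'a': 2}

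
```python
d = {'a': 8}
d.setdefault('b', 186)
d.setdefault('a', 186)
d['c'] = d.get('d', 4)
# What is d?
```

After line 1: d = {'a': 8}
After line 2 (setdefault adds 'b'=186): d = {'a': 8, 'b': 186}
After line 3 (setdefault 'a' no-op, already exists): d = {'a': 8, 'b': 186}
After line 4 (get('d', 4) returns default since 'd' not in d): d = {'a': 8, 'b': 186, 'c': 4}

{'a': 8, 'b': 186, 'c': 4}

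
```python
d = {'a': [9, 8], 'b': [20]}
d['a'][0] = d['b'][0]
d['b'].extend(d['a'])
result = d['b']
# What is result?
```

After line 1: d = {'a': [9, 8], 'b': [20]}
After line 2 (a[0] = b[0] = 20): d = {'a': [20, 8], 'b': [20]}
After line 3 (b.extend(a) appends [20, 8]): d = {'a': [20, 8], 'b': [20, 20, 8]}
After line 4: result = d['b'] = [20, 20, 8]

[20, 20, 8]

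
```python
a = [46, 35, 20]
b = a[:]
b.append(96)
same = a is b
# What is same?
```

After line 1: a = [46, 35, 20]
After line 2 (b = a[:] is a shallow copy, new object): a = [46, 35, 20], b = [46, 35, 20]
After line 3 (append only mutates b): a = [46, 35, 20], b = [46, 35, 20, 96]
After line 4 (same = a is b; different objects -> False): same = False

False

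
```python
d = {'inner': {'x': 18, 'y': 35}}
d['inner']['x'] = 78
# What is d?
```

After line 1: d = {'inner': {'x': 18, 'y': 35}}
After line 2 (inner x overwritten): d = {'inner': {'x': 78, 'y': 35}}

{'inner': {'x': 78, 'y': 35}}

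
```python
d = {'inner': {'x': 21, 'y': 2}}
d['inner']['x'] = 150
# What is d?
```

After line 1: d = {'inner': {'x': 21, 'y': 2}}
After line 2 (inner x overwritten): d = {'inner': {'x': 150, 'y': 2}}

{'inner': {'x': 150, 'y': 2}}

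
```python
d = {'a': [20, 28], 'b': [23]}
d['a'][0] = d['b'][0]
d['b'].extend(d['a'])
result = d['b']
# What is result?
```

After line 1: d = {'a': [20, 28], 'b': [23]}
After line 2 (a[0] = b[0] = 23): d = {'a': [23, 28], 'b': [23]}
After line 3 (b.extend(a) appends [23, 28]): d = {'a': [23, 28], 'b': [23, 23, 28]}
After line 4: result = d['b'] = [23, 23, 28]

[23, 23, 28]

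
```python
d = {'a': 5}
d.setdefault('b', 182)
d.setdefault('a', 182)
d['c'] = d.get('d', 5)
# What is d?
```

After line 1: d = {'a': 5}
After line 2 (setdefault adds 'b'=182): d = {'a': 5, 'b': 182}
After line 3 (setdefault 'a' no-op, already exists): d = {'a': 5, 'b': 182}
After line 4 (get('d', 5) returns default since 'd' not in d): d = {'a': 5, 'b': 182, 'c': 5}

{'a': 5, 'b': 182, 'c': 5}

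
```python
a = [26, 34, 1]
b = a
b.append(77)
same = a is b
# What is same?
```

After line 1: a = [26, 34, 1]
After line 2 (b = a is an alias, same object): a = [26, 34, 1], b = [26, 34, 1]
After line 3 (b.append mutates the shared list): a = [26, 34, 1, 77], b = [26, 34, 1, 77]
After line 4 (same = a is b; same object -> True): same = True

True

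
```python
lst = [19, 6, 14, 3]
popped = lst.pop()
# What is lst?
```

[19, 6, 14]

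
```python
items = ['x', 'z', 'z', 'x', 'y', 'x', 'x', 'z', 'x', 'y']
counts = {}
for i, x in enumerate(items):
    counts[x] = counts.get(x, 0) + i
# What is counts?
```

Initial: counts = {}, items = ['x', 'z', 'z', 'x', 'y', 'x', 'x', 'z', 'x', 'y']
i=0, x='x': counts = {'x': 0}
i=1, x='z': counts = {'x': 0, 'z': 1}
i=2, x='z': counts = {'x': 0, 'z': 3}
i=3, x='x': counts = {'x': 3, 'z': 3}
i=4, x='y': counts = {'x': 3, 'z': 3, 'y': 4}
i=5, x='x': counts = {'x': 8, 'z': 3, 'y': 4}
i=6, x='x': counts = {'x': 14, 'z': 3, 'y': 4}
i=7, x='z': counts = {'x': 14, 'z': 10, 'y': 4}
i=8, x='x': counts = {'x': 22, 'z': 10, 'y': 4}
i=9, x='y': counts = {'x': 22, 'z': 10, 'y': 13}

{'x': 22, 'z': 10, 'y': 13}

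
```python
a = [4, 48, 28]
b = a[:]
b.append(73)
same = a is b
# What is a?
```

After line 1: a = [4, 48, 28]
After line 2 (b = a[:] is a shallow copy, new object): a = [4, 48, 28], b = [4, 48, 28]
After line 3 (append only mutates b): a = [4, 48, 28], b = [4, 48, 28, 73]
After line 4 (same = a is b; different objects -> False): same = False

[4, 48, 28]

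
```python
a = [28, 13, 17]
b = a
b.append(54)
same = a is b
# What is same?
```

After line 1: a = [28, 13, 17]
After line 2 (b = a is an alias, same object): a = [28, 13, 17], b = [28, 13, 17]
After line 3 (b.append mutates the shared list): a = [28, 13, 17, 54], b = [28, 13, 17, 54]
After line 4 (same = a is b; same object -> True): same = True

True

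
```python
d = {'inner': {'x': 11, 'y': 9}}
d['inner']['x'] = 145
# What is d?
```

After line 1: d = {'inner': {'x': 11, 'y': 9}}
After line 2 (inner x overwritten): d = {'inner': {'x': 145, 'y': 9}}

{'inner': {'x': 145, 'y': 9}}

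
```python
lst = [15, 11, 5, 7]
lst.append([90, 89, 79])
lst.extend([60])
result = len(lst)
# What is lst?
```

After line 1: lst = [15, 11, 5, 7]
After line 2 (append adds [90, 89, 79] as single element): lst = [15, 11, 5, 7, [90, 89, 79]]
After line 3 (extend unpacks [60], adds 60): lst = [15, 11, 5, 7, [90, 89, 79], 60]
After line 4: result = len(lst) = 6

[15, 11, 5, 7, [90, 89, 79], 60]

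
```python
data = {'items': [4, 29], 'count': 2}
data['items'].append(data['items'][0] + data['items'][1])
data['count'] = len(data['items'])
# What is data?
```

After line 1: data = {'items': [4, 29], 'count': 2}
After line 2 (append 4 + 29 = 33): data = {'items': [4, 29, 33], 'count': 2}
After line 3 (count = len(items) = 3): data = {'items': [4, 29, 33], 'count': 3}

{'items': [4, 29, 33], 'count': 3}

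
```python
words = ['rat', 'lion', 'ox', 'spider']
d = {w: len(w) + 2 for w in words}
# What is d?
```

{'rat': 5, 'lion': 6, 'ox': 4, 'spider': 8}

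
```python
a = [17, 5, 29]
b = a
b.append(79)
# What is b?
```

After line 1: a = [17, 5, 29]
After line 2 (b = a is an alias, same object): a = [17, 5, 29], b = [17, 5, 29]
After line 3 (b.append mutates the shared list): a = [17, 5, 29, 79], b = [17, 5, 29, 79]

[17, 5, 29, 79]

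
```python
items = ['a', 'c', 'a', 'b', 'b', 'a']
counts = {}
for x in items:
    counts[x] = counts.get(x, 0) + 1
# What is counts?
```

Initial: counts = {}, items = ['a', 'c', 'a', 'b', 'b', 'a']
See 'a': counts = {'a': 1}
See 'c': counts = {'a': 1, 'c': 1}
See 'a': counts = {'a': 2, 'c': 1}
See 'b': counts = {'a': 2, 'c': 1, 'b': 1}
See 'b': counts = {'a': 2, 'c': 1, 'b': 2}
See 'a': counts = {'a': 3, 'c': 1, 'b': 2}

{'a': 3, 'c': 1, 'b': 2}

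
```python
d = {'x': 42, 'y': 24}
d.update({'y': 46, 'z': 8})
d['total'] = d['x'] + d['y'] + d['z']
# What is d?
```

After line 1: d = {'x': 42, 'y': 24}
After line 2 (y overwritten, z added): d = {'x': 42, 'y': 46, 'z': 8}
After line 3 (total = 42 + 46 + 8 = 96): d = {'x': 42, 'y': 46, 'z': 8, 'total': 96}

{'x': 42, 'y': 46, 'z': 8, 'total': 96}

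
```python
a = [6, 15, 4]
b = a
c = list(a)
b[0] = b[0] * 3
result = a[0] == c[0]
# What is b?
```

After line 1: a = [6, 15, 4]
After line 2 (b = a, alias): a = [6, 15, 4], b = [6, 15, 4]
After line 3 (c = list(a) is a copy, new object): c = [6, 15, 4]
After line 4 (b[0] = 6 * 3 = 18; mutates shared a/b): a = b = [18, 15, 4], c = [6, 15, 4]
After line 5 (a[0] = 18, c[0] = 6; result = False)

[18, 15, 4]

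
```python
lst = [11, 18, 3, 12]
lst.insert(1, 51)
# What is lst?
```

[11, 51, 18, 3, 12]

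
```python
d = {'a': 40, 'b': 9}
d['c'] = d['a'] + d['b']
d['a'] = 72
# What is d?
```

After line 1: d = {'a': 40, 'b': 9}
After line 2 (d['c'] = 40 + 9): d = {'a': 40, 'b': 9, 'c': 49}
After line 3: d = {'a': 72, 'b': 9, 'c': 49}

{'a': 72, 'b': 9, 'c': 49}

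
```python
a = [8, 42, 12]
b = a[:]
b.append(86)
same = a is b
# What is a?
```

After line 1: a = [8, 42, 12]
After line 2 (b = a[:] is a shallow copy, new object): a = [8, 42, 12], b = [8, 42, 12]
After line 3 (append only mutates b): a = [8, 42, 12], b = [8, 42, 12, 86]
After line 4 (same = a is b; different objects -> False): same = False

[8, 42, 12]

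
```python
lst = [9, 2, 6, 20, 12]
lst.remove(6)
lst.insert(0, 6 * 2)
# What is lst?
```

After line 1: lst = [9, 2, 6, 20, 12]
After line 2 (remove first 6): lst = [9, 2, 20, 12]
After line 3 (insert 12 at index 0): lst = [12, 9, 2, 20, 12]

[12, 9, 2, 20, 12]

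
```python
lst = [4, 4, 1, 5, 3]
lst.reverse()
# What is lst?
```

[3, 5, 1, 4, 4]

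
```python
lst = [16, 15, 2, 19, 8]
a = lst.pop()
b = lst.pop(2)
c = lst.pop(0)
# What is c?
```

After line 1: lst = [16, 15, 2, 19, 8]
After line 2 (pop() -> a = 8): lst = [16, 15, 2, 19]
After line 3 (pop(2) -> b = 2): lst = [16, 15, 19]
After line 4 (pop(0) -> c = 16): lst = [15, 19]

16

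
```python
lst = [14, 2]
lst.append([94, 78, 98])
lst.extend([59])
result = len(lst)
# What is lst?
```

After line 1: lst = [14, 2]
After line 2 (append adds [94, 78, 98] as single element): lst = [14, 2, [94, 78, 98]]
After line 3 (extend unpacks [59], adds 59): lst = [14, 2, [94, 78, 98], 59]
After line 4: result = len(lst) = 4

[14, 2, [94, 78, 98], 59]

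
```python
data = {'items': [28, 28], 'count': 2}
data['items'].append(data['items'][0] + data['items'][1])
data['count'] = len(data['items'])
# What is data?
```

After line 1: data = {'items': [28, 28], 'count': 2}
After line 2 (append 28 + 28 = 56): data = {'items': [28, 28, 56], 'count': 2}
After line 3 (count = len(items) = 3): data = {'items': [28, 28, 56], 'count': 3}

{'items': [28, 28, 56], 'count': 3}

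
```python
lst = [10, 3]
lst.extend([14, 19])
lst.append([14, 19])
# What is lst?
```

After line 1: lst = [10, 3]
After line 2 (extend unpacks [14, 19]): lst = [10, 3, 14, 19]
After line 3 (append adds [14, 19] as single element): lst = [10, 3, 14, 19, [14, 19]]

[10, 3, 14, 19, [14, 19]]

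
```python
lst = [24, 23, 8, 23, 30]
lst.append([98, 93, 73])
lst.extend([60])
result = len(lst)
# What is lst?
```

After line 1: lst = [24, 23, 8, 23, 30]
After line 2 (append adds [98, 93, 73] as single element): lst = [24, 23, 8, 23, 30, [98, 93, 73]]
After line 3 (extend unpacks [60], adds 60): lst = [24, 23, 8, 23, 30, [98, 93, 73], 60]
After line 4: result = len(lst) = 7

[24, 23, 8, 23, 30, [98, 93, 73], 60]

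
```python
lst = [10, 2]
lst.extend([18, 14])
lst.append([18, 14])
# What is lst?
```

After line 1: lst = [10, 2]
After line 2 (extend unpacks [18, 14]): lst = [10, 2, 18, 14]
After line 3 (append adds [18, 14] as single element): lst = [10, 2, 18, 14, [18, 14]]

[10, 2, 18, 14, [18, 14]]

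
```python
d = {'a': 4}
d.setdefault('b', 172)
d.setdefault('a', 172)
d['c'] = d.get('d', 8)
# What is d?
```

After line 1: d = {'a': 4}
After line 2 (setdefault adds 'b'=172): d = {'a': 4, 'b': 172}
After line 3 (setdefault 'a' no-op, already exists): d = {'a': 4, 'b': 172}
After line 4 (get('d', 8) returns default since 'd' not in d): d = {'a': 4, 'b': 172, 'c': 8}

{'a': 4, 'b': 172, 'c': 8}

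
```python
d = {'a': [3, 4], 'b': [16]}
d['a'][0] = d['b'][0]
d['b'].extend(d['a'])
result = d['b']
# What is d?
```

After line 1: d = {'a': [3, 4], 'b': [16]}
After line 2 (a[0] = b[0] = 16): d = {'a': [16, 4], 'b': [16]}
After line 3 (b.extend(a) appends [16, 4]): d = {'a': [16, 4], 'b': [16, 16, 4]}
After line 4: result = d['b'] = [16, 16, 4]

{'a': [16, 4], 'b': [16, 16, 4]}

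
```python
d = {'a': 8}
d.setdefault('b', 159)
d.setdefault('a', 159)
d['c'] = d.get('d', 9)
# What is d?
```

After line 1: d = {'a': 8}
After line 2 (setdefault adds 'b'=159): d = {'a': 8, 'b': 159}
After line 3 (setdefault 'a' no-op, already exists): d = {'a': 8, 'b': 159}
After line 4 (get('d', 9) returns default since 'd' not in d): d = {'a': 8, 'b': 159, 'c': 9}

{'a': 8, 'b': 159, 'c': 9}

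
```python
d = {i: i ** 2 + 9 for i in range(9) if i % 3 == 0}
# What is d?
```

{0: 9, 3: 18, 6: 45}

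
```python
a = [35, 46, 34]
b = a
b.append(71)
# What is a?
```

After line 1: a = [35, 46, 34]
After line 2 (b = a is an alias, same object): a = [35, 46, 34], b = [35, 46, 34]
After line 3 (b.append mutates the shared list): a = [35, 46, 34, 71], b = [35, 46, 34, 71]

[35, 46, 34, 71]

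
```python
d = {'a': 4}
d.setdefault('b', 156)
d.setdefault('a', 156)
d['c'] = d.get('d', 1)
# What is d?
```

After line 1: d = {'a': 4}
After line 2 (setdefault adds 'b'=156): d = {'a': 4, 'b': 156}
After line 3 (setdefault 'a' no-op, already exists): d = {'a': 4, 'b': 156}
After line 4 (get('d', 1) returns default since 'd' not in d): d = {'a': 4, 'b': 156, 'c': 1}

{'a': 4, 'b': 156, 'c': 1}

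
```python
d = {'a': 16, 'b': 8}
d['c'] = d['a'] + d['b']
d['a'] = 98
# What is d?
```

After line 1: d = {'a': 16, 'b': 8}
After line 2 (d['c'] = 16 + 8): d = {'a': 16, 'b': 8, 'c': 24}
After line 3: d = {'a': 98, 'b': 8, 'c': 24}

{'a': 98, 'b': 8, 'c': 24}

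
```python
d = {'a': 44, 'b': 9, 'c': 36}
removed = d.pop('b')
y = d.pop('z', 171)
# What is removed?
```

After line 1: d = {'a': 44, 'b': 9, 'c': 36}
After line 2 (pop 'b' returns 9): d = {'a': 44, 'c': 36}, removed = 9
After line 3 (pop 'z' missing, returns default 171): d = {'a': 44, 'c': 36}, y = 171

9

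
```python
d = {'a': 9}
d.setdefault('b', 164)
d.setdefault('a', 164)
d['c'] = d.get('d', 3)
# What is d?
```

After line 1: d = {'a': 9}
After line 2 (setdefault adds 'b'=164): d = {'a': 9, 'b': 164}
After line 3 (setdefault 'a' no-op, already exists): d = {'a': 9, 'b': 164}
After line 4 (get('d', 3) returns default since 'd' not in d): d = {'a': 9, 'b': 164, 'c': 3}

{'a': 9, 'b': 164, 'c': 3}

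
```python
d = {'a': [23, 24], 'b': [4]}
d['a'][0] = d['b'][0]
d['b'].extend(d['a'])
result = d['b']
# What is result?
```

After line 1: d = {'a': [23, 24], 'b': [4]}
After line 2 (a[0] = b[0] = 4): d = {'a': [4, 24], 'b': [4]}
After line 3 (b.extend(a) appends [4, 24]): d = {'a': [4, 24], 'b': [4, 4, 24]}
After line 4: result = d['b'] = [4, 4, 24]

[4, 4, 24]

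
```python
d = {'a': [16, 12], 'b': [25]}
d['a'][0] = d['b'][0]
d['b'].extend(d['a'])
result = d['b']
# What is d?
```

After line 1: d = {'a': [16, 12], 'b': [25]}
After line 2 (a[0] = b[0] = 25): d = {'a': [25, 12], 'b': [25]}
After line 3 (b.extend(a) appends [25, 12]): d = {'a': [25, 12], 'b': [25, 25, 12]}
After line 4: result = d['b'] = [25, 25, 12]

{'a': [25, 12], 'b': [25, 25, 12]}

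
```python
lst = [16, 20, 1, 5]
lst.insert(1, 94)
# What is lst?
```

[16, 94, 20, 1, 5]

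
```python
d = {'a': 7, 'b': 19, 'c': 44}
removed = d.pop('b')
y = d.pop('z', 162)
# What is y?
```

After line 1: d = {'a': 7, 'b': 19, 'c': 44}
After line 2 (pop 'b' returns 19): d = {'a': 7, 'c': 44}, removed = 19
After line 3 (pop 'z' missing, returns default 162): d = {'a': 7, 'c': 44}, y = 162

162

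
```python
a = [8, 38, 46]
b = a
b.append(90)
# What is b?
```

After line 1: a = [8, 38, 46]
After line 2 (b = a is an alias, same object): a = [8, 38, 46], b = [8, 38, 46]
After line 3 (b.append mutates the shared list): a = [8, 38, 46, 90], b = [8, 38, 46, 90]

[8, 38, 46, 90]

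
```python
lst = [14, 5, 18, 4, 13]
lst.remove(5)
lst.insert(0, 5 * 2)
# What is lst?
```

After line 1: lst = [14, 5, 18, 4, 13]
After line 2 (remove first 5): lst = [14, 18, 4, 13]
After line 3 (insert 10 at index 0): lst = [10, 14, 18, 4, 13]

[10, 14, 18, 4, 13]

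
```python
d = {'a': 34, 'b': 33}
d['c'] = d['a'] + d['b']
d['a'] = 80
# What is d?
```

After line 1: d = {'a': 34, 'b': 33}
After line 2 (d['c'] = 34 + 33): d = {'a': 34, 'b': 33, 'c': 67}
After line 3: d = {'a': 80, 'b': 33, 'c': 67}

{'a': 80, 'b': 33, 'c': 67}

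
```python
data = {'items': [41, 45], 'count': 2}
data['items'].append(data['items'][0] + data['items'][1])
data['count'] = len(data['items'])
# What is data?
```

After line 1: data = {'items': [41, 45], 'count': 2}
After line 2 (append 41 + 45 = 86): data = {'items': [41, 45, 86], 'count': 2}
After line 3 (count = len(items) = 3): data = {'items': [41, 45, 86], 'count': 3}

{'items': [41, 45, 86], 'count': 3}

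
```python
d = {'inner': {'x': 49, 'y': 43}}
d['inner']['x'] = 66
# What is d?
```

After line 1: d = {'inner': {'x': 49, 'y': 43}}
After line 2 (inner x overwritten): d = {'inner': {'x': 66, 'y': 43}}

{'inner': {'x': 66, 'y': 43}}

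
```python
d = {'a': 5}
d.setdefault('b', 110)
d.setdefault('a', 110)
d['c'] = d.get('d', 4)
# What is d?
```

After line 1: d = {'a': 5}
After line 2 (setdefault adds 'b'=110): d = {'a': 5, 'b': 110}
After line 3 (setdefault 'a' no-op, already exists): d = {'a': 5, 'b': 110}
After line 4 (get('d', 4) returns default since 'd' not in d): d = {'a': 5, 'b': 110, 'c': 4}

{'a': 5, 'b': 110, 'c': 4}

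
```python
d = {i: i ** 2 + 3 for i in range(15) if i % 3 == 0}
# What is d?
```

{0: 3, 3: 12, 6: 39, 9: 84, 12: 147}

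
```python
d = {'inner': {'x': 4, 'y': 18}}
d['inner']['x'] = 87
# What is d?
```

After line 1: d = {'inner': {'x': 4, 'y': 18}}
After line 2 (inner x overwritten): d = {'inner': {'x': 87, 'y': 18}}

{'inner': {'x': 87, 'y': 18}}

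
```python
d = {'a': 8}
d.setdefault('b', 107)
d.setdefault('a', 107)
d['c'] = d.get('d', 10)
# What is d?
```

After line 1: d = {'a': 8}
After line 2 (setdefault adds 'b'=107): d = {'a': 8, 'b': 107}
After line 3 (setdefault 'a' no-op, already exists): d = {'a': 8, 'b': 107}
After line 4 (get('d', 10) returns default since 'd' not in d): d = {'a': 8, 'b': 107, 'c': 10}

{'a': 8, 'b': 107, 'c': 10}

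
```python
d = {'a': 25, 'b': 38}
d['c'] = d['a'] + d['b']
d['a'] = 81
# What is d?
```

After line 1: d = {'a': 25, 'b': 38}
After line 2 (d['c'] = 25 + 38): d = {'a': 25, 'b': 38, 'c': 63}
After line 3: d = {'a': 81, 'b': 38, 'c': 63}

{'a': 81, 'b': 38, 'c': 63}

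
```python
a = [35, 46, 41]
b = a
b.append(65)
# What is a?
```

After line 1: a = [35, 46, 41]
After line 2 (b = a is an alias, same object): a = [35, 46, 41], b = [35, 46, 41]
After line 3 (b.append mutates the shared list): a = [35, 46, 41, 65], b = [35, 46, 41, 65]

[35, 46, 41, 65]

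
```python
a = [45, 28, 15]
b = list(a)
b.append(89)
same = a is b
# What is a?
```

After line 1: a = [45, 28, 15]
After line 2 (b = list(a) is a shallow copy, new object): a = [45, 28, 15], b = [45, 28, 15]
After line 3 (append only mutates b): a = [45, 28, 15], b = [45, 28, 15, 89]
After line 4 (same = a is b; different objects -> False): same = False

[45, 28, 15]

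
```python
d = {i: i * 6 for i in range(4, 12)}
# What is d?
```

{4: 24, 5: 30, 6: 36, 7: 42, 8: 48, 9: 54, 10: 60, 11: 66}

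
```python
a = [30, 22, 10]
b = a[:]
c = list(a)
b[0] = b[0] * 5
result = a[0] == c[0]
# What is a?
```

After line 1: a = [30, 22, 10]
After line 2 (b = a[:], copy): a = [30, 22, 10], b = [30, 22, 10]
After line 3 (c = list(a) is a copy, new object): c = [30, 22, 10]
After line 4 (b[0] = 30 * 5 = 150; only b mutates (copy)): a = [30, 22, 10], b = [150, 22, 10], c = [30, 22, 10]
After line 5 (a[0] = 30, c[0] = 30; result = True)

[30, 22, 10]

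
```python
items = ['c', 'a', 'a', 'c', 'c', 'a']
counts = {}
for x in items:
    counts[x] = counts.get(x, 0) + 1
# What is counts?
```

Initial: counts = {}, items = ['c', 'a', 'a', 'c', 'c', 'a']
See 'c': counts = {'c': 1}
See 'a': counts = {'c': 1, 'a': 1}
See 'a': counts = {'c': 1, 'a': 2}
See 'c': counts = {'c': 2, 'a': 2}
See 'c': counts = {'c': 3, 'a': 2}
See 'a': counts = {'c': 3, 'a': 3}

{'c': 3, 'a': 3}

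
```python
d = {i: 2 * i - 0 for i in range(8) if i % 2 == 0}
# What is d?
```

{0: 0, 2: 4, 4: 8, 6: 12}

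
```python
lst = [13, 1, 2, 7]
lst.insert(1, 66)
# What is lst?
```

[13, 66, 1, 2, 7]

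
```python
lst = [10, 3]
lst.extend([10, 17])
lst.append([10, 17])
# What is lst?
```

After line 1: lst = [10, 3]
After line 2 (extend unpacks [10, 17]): lst = [10, 3, 10, 17]
After line 3 (append adds [10, 17] as single element): lst = [10, 3, 10, 17, [10, 17]]

[10, 3, 10, 17, [10, 17]]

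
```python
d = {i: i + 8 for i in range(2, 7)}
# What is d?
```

{2: 10, 3: 11, 4: 12, 5: 13, 6: 14}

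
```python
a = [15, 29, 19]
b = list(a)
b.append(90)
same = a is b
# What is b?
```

After line 1: a = [15, 29, 19]
After line 2 (b = list(a) is a shallow copy, new object): a = [15, 29, 19], b = [15, 29, 19]
After line 3 (append only mutates b): a = [15, 29, 19], b = [15, 29, 19, 90]
After line 4 (same = a is b; different objects -> False): same = False

[15, 29, 19, 90]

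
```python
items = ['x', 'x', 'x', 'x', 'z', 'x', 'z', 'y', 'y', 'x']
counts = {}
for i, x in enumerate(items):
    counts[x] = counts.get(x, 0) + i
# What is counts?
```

Initial: counts = {}, items = ['x', 'x', 'x', 'x', 'z', 'x', 'z', 'y', 'y', 'x']
i=0, x='x': counts = {'x': 0}
i=1, x='x': counts = {'x': 1}
i=2, x='x': counts = {'x': 3}
i=3, x='x': counts = {'x': 6}
i=4, x='z': counts = {'x': 6, 'z': 4}
i=5, x='x': counts = {'x': 11, 'z': 4}
i=6, x='z': counts = {'x': 11, 'z': 10}
i=7, x='y': counts = {'x': 11, 'z': 10, 'y': 7}
i=8, x='y': counts = {'x': 11, 'z': 10, 'y': 15}
i=9, x='x': counts = {'x': 20, 'z': 10, 'y': 15}

{'x': 20, 'z': 10, 'y': 15}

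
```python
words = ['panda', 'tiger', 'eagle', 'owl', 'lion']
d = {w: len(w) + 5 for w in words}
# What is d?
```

{'panda': 10, 'tiger': 10, 'eagle': 10, 'owl': 8, 'lion': 9}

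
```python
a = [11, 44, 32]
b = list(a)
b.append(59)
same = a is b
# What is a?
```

After line 1: a = [11, 44, 32]
After line 2 (b = list(a) is a shallow copy, new object): a = [11, 44, 32], b = [11, 44, 32]
After line 3 (append only mutates b): a = [11, 44, 32], b = [11, 44, 32, 59]
After line 4 (same = a is b; different objects -> False): same = False

[11, 44, 32]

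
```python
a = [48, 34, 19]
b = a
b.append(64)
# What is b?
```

After line 1: a = [48, 34, 19]
After line 2 (b = a is an alias, same object): a = [48, 34, 19], b = [48, 34, 19]
After line 3 (b.append mutates the shared list): a = [48, 34, 19, 64], b = [48, 34, 19, 64]

[48, 34, 19, 64]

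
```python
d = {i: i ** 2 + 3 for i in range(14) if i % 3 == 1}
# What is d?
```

{1: 4, 4: 19, 7: 52, 10: 103, 13: 172}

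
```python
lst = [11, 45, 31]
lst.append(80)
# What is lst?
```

[11, 45, 31, 80]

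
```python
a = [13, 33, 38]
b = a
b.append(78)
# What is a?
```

After line 1: a = [13, 33, 38]
After line 2 (b = a is an alias, same object): a = [13, 33, 38], b = [13, 33, 38]
After line 3 (b.append mutates the shared list): a = [13, 33, 38, 78], b = [13, 33, 38, 78]

[13, 33, 38, 78]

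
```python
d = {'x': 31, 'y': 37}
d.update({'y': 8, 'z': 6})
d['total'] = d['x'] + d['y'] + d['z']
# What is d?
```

After line 1: d = {'x': 31, 'y': 37}
After line 2 (y overwritten, z added): d = {'x': 31, 'y': 8, 'z': 6}
After line 3 (total = 31 + 8 + 6 = 45): d = {'x': 31, 'y': 8, 'z': 6, 'total': 45}

{'x': 31, 'y': 8, 'z': 6, 'total': 45}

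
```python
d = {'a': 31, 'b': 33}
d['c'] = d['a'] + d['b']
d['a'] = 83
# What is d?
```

After line 1: d = {'a': 31, 'b': 33}
After line 2 (d['c'] = 31 + 33): d = {'a': 31, 'b': 33, 'c': 64}
After line 3: d = {'a': 83, 'b': 33, 'c': 64}

{'a': 83, 'b': 33, 'c': 64}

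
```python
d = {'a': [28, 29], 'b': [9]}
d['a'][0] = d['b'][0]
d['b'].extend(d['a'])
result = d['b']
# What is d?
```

After line 1: d = {'a': [28, 29], 'b': [9]}
After line 2 (a[0] = b[0] = 9): d = {'a': [9, 29], 'b': [9]}
After line 3 (b.extend(a) appends [9, 29]): d = {'a': [9, 29], 'b': [9, 9, 29]}
After line 4: result = d['b'] = [9, 9, 29]

{'a': [9, 29], 'b': [9, 9, 29]}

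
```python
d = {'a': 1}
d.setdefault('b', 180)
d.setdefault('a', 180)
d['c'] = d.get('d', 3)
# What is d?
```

After line 1: d = {'a': 1}
After line 2 (setdefault adds 'b'=180): d = {'a': 1, 'b': 180}
After line 3 (setdefault 'a' no-op, already exists): d = {'a': 1, 'b': 180}
After line 4 (get('d', 3) returns default since 'd' not in d): d = {'a': 1, 'b': 180, 'c': 3}

{'a': 1, 'b': 180, 'c': 3}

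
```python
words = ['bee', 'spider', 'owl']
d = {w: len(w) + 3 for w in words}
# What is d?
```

{'bee': 6, 'spider': 9, 'owl': 6}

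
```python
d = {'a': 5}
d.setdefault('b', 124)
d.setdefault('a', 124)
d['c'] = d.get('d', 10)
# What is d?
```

After line 1: d = {'a': 5}
After line 2 (setdefault adds 'b'=124): d = {'a': 5, 'b': 124}
After line 3 (setdefault 'a' no-op, already exists): d = {'a': 5, 'b': 124}
After line 4 (get('d', 10) returns default since 'd' not in d): d = {'a': 5, 'b': 124, 'c': 10}

{'a': 5, 'b': 124, 'c': 10}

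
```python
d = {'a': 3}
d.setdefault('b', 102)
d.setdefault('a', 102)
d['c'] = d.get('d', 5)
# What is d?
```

After line 1: d = {'a': 3}
After line 2 (setdefault adds 'b'=102): d = {'a': 3, 'b': 102}
After line 3 (setdefault 'a' no-op, already exists): d = {'a': 3, 'b': 102}
After line 4 (get('d', 5) returns default since 'd' not in d): d = {'a': 3, 'b': 102, 'c': 5}

{'a': 3, 'b': 102, 'c': 5}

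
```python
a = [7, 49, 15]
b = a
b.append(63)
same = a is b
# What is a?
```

After line 1: a = [7, 49, 15]
After line 2 (b = a is an alias, same object): a = [7, 49, 15], b = [7, 49, 15]
After line 3 (b.append mutates the shared list): a = [7, 49, 15, 63], b = [7, 49, 15, 63]
After line 4 (same = a is b; same object -> True): same = True

[7, 49, 15, 63]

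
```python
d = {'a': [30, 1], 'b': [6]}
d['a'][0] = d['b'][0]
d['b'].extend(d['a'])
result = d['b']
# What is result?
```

After line 1: d = {'a': [30, 1], 'b': [6]}
After line 2 (a[0] = b[0] = 6): d = {'a': [6, 1], 'b': [6]}
After line 3 (b.extend(a) appends [6, 1]): d = {'a': [6, 1], 'b': [6, 6, 1]}
After line 4: result = d['b'] = [6, 6, 1]

[6, 6, 1]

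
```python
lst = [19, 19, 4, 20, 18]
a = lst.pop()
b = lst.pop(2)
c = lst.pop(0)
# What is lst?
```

After line 1: lst = [19, 19, 4, 20, 18]
After line 2 (pop() -> a = 18): lst = [19, 19, 4, 20]
After line 3 (pop(2) -> b = 4): lst = [19, 19, 20]
After line 4 (pop(0) -> c = 19): lst = [19, 20]

[19, 20]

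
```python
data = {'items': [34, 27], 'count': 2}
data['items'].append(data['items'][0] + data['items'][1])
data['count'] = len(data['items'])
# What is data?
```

After line 1: data = {'items': [34, 27], 'count': 2}
After line 2 (append 34 + 27 = 61): data = {'items': [34, 27, 61], 'count': 2}
After line 3 (count = len(items) = 3): data = {'items': [34, 27, 61], 'count': 3}

{'items': [34, 27, 61], 'count': 3}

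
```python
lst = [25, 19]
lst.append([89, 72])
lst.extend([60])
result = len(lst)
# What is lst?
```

After line 1: lst = [25, 19]
After line 2 (append adds [89, 72] as single element): lst = [25, 19, [89, 72]]
After line 3 (extend unpacks [60], adds 60): lst = [25, 19, [89, 72], 60]
After line 4: result = len(lst) = 4

[25, 19, [89, 72], 60]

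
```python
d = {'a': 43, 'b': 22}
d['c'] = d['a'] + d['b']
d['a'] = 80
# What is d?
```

After line 1: d = {'a': 43, 'b': 22}
After line 2 (d['c'] = 43 + 22): d = {'a': 43, 'b': 22, 'c': 65}
After line 3: d = {'a': 80, 'b': 22, 'c': 65}

{'a': 80, 'b': 22, 'c': 65}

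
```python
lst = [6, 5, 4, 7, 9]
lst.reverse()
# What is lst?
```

[9, 7, 4, 5, 6]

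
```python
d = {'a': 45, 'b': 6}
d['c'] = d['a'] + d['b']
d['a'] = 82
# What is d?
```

After line 1: d = {'a': 45, 'b': 6}
After line 2 (d['c'] = 45 + 6): d = {'a': 45, 'b': 6, 'c': 51}
After line 3: d = {'a': 82, 'b': 6, 'c': 51}

{'a': 82, 'b': 6, 'c': 51}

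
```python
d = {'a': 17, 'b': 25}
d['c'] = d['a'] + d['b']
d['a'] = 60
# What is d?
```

After line 1: d = {'a': 17, 'b': 25}
After line 2 (d['c'] = 17 + 25): d = {'a': 17, 'b': 25, 'c': 42}
After line 3: d = {'a': 60, 'b': 25, 'c': 42}

{'a': 60, 'b': 25, 'c': 42}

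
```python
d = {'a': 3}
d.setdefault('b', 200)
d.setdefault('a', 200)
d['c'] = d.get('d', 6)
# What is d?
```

After line 1: d = {'a': 3}
After line 2 (setdefault adds 'b'=200): d = {'a': 3, 'b': 200}
After line 3 (setdefault 'a' no-op, already exists): d = {'a': 3, 'b': 200}
After line 4 (get('d', 6) returns default since 'd' not in d): d = {'a': 3, 'b': 200, 'c': 6}

{'a': 3, 'b': 200, 'c': 6}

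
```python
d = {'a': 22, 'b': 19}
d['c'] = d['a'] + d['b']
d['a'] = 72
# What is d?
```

After line 1: d = {'a': 22, 'b': 19}
After line 2 (d['c'] = 22 + 19): d = {'a': 22, 'b': 19, 'c': 41}
After line 3: d = {'a': 72, 'b': 19, 'c': 41}

{'a': 72, 'b': 19, 'c': 41}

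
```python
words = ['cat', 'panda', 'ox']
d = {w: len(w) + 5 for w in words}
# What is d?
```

{'cat': 8, 'panda': 10, 'ox': 7}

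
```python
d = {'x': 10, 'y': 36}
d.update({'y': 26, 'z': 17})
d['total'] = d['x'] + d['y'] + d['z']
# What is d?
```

After line 1: d = {'x': 10, 'y': 36}
After line 2 (y overwritten, z added): d = {'x': 10, 'y': 26, 'z': 17}
After line 3 (total = 10 + 26 + 17 = 53): d = {'x': 10, 'y': 26, 'z': 17, 'total': 53}

{'x': 10, 'y': 26, 'z': 17, 'total': 53}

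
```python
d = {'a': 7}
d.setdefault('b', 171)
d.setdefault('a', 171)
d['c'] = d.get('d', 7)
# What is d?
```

After line 1: d = {'a': 7}
After line 2 (setdefault adds 'b'=171): d = {'a': 7, 'b': 171}
After line 3 (setdefault 'a' no-op, already exists): d = {'a': 7, 'b': 171}
After line 4 (get('d', 7) returns default since 'd' not in d): d = {'a': 7, 'b': 171, 'c': 7}

{'a': 7, 'b': 171, 'c': 7}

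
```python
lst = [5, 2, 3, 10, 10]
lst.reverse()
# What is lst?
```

[10, 10, 3, 2, 5]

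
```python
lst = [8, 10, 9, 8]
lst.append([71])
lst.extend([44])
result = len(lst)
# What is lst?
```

After line 1: lst = [8, 10, 9, 8]
After line 2 (append adds [71] as single element): lst = [8, 10, 9, 8, [71]]
After line 3 (extend unpacks [44], adds 44): lst = [8, 10, 9, 8, [71], 44]
After line 4: result = len(lst) = 6

[8, 10, 9, 8, [71], 44]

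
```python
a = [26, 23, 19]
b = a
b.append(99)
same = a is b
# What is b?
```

After line 1: a = [26, 23, 19]
After line 2 (b = a is an alias, same object): a = [26, 23, 19], b = [26, 23, 19]
After line 3 (b.append mutates the shared list): a = [26, 23, 19, 99], b = [26, 23, 19, 99]
After line 4 (same = a is b; same object -> True): same = True

[26, 23, 19, 99]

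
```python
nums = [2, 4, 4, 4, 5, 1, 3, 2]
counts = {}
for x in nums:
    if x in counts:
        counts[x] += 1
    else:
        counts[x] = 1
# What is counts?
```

Initial: counts = {}, nums = [2, 4, 4, 4, 5, 1, 3, 2]
See 2: counts = {2: 1}
See 4: counts = {2: 1, 4: 1}
See 4: counts = {2: 1, 4: 2}
See 4: counts = {2: 1, 4: 3}
See 5: counts = {2: 1, 4: 3, 5: 1}
See 1: counts = {2: 1, 4: 3, 5: 1, 1: 1}
See 3: counts = {2: 1, 4: 3, 5: 1, 1: 1, 3: 1}
See 2: counts = {2: 2, 4: 3, 5: 1, 1: 1, 3: 1}

{2: 2, 4: 3, 5: 1, 1: 1, 3: 1}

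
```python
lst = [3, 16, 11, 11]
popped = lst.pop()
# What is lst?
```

[3, 16, 11]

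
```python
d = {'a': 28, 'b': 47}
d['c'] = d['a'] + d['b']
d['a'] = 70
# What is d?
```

After line 1: d = {'a': 28, 'b': 47}
After line 2 (d['c'] = 28 + 47): d = {'a': 28, 'b': 47, 'c': 75}
After line 3: d = {'a': 70, 'b': 47, 'c': 75}

{'a': 70, 'b': 47, 'c': 75}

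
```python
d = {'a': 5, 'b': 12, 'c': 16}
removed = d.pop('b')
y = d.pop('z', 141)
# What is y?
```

After line 1: d = {'a': 5, 'b': 12, 'c': 16}
After line 2 (pop 'b' returns 12): d = {'a': 5, 'c': 16}, removed = 12
After line 3 (pop 'z' missing, returns default 141): d = {'a': 5, 'c': 16}, y = 141

141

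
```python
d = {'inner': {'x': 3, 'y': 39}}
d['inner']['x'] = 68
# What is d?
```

After line 1: d = {'inner': {'x': 3, 'y': 39}}
After line 2 (inner x overwritten): d = {'inner': {'x': 68, 'y': 39}}

{'inner': {'x': 68, 'y': 39}}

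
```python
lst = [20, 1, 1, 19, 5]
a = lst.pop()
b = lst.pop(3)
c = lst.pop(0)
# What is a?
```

After line 1: lst = [20, 1, 1, 19, 5]
After line 2 (pop() -> a = 5): lst = [20, 1, 1, 19]
After line 3 (pop(3) -> b = 19): lst = [20, 1, 1]
After line 4 (pop(0) -> c = 20): lst = [1, 1]

5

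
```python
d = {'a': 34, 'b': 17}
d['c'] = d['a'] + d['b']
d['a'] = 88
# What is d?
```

After line 1: d = {'a': 34, 'b': 17}
After line 2 (d['c'] = 34 + 17): d = {'a': 34, 'b': 17, 'c': 51}
After line 3: d = {'a': 88, 'b': 17, 'c': 51}

{'a': 88, 'b': 17, 'c': 51}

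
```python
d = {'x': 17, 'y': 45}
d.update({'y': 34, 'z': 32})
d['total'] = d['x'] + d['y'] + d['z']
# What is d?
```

After line 1: d = {'x': 17, 'y': 45}
After line 2 (y overwritten, z added): d = {'x': 17, 'y': 34, 'z': 32}
After line 3 (total = 17 + 34 + 32 = 83): d = {'x': 17, 'y': 34, 'z': 32, 'total': 83}

{'x': 17, 'y': 34, 'z': 32, 'total': 83}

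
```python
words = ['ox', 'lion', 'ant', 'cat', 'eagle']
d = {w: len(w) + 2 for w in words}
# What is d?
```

{'ox': 4, 'lion': 6, 'ant': 5, 'cat': 5, 'eagle': 7}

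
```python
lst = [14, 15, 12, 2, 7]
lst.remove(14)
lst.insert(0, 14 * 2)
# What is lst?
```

After line 1: lst = [14, 15, 12, 2, 7]
After line 2 (remove first 14): lst = [15, 12, 2, 7]
After line 3 (insert 28 at index 0): lst = [28, 15, 12, 2, 7]

[28, 15, 12, 2, 7]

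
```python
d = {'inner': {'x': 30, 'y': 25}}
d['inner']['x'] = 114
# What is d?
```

After line 1: d = {'inner': {'x': 30, 'y': 25}}
After line 2 (inner x overwritten): d = {'inner': {'x': 114, 'y': 25}}

{'inner': {'x': 114, 'y': 25}}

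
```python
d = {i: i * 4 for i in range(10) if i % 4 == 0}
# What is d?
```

{0: 0, 4: 16, 8: 32}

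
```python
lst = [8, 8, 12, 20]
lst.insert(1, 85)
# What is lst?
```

[8, 85, 8, 12, 20]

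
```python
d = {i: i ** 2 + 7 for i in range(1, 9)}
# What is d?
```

{1: 8, 2: 11, 3: 16, 4: 23, 5: 32, 6: 43, 7: 56, 8: 71}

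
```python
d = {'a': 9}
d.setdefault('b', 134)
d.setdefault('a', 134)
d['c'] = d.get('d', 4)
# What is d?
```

After line 1: d = {'a': 9}
After line 2 (setdefault adds 'b'=134): d = {'a': 9, 'b': 134}
After line 3 (setdefault 'a' no-op, already exists): d = {'a': 9, 'b': 134}
After line 4 (get('d', 4) returns default since 'd' not in d): d = {'a': 9, 'b': 134, 'c': 4}

{'a': 9, 'b': 134, 'c': 4}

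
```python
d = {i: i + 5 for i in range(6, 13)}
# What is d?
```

{6: 11, 7: 12, 8: 13, 9: 14, 10: 15, 11: 16, 12: 17}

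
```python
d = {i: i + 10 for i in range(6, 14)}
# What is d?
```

{6: 16, 7: 17, 8: 18, 9: 19, 10: 20, 11: 21, 12: 22, 13: 23}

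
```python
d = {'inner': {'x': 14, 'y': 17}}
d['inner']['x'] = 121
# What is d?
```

After line 1: d = {'inner': {'x': 14, 'y': 17}}
After line 2 (inner x overwritten): d = {'inner': {'x': 121, 'y': 17}}

{'inner': {'x': 121, 'y': 17}}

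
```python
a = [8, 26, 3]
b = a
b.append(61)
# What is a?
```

After line 1: a = [8, 26, 3]
After line 2 (b = a is an alias, same object): a = [8, 26, 3], b = [8, 26, 3]
After line 3 (b.append mutates the shared list): a = [8, 26, 3, 61], b = [8, 26, 3, 61]

[8, 26, 3, 61]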